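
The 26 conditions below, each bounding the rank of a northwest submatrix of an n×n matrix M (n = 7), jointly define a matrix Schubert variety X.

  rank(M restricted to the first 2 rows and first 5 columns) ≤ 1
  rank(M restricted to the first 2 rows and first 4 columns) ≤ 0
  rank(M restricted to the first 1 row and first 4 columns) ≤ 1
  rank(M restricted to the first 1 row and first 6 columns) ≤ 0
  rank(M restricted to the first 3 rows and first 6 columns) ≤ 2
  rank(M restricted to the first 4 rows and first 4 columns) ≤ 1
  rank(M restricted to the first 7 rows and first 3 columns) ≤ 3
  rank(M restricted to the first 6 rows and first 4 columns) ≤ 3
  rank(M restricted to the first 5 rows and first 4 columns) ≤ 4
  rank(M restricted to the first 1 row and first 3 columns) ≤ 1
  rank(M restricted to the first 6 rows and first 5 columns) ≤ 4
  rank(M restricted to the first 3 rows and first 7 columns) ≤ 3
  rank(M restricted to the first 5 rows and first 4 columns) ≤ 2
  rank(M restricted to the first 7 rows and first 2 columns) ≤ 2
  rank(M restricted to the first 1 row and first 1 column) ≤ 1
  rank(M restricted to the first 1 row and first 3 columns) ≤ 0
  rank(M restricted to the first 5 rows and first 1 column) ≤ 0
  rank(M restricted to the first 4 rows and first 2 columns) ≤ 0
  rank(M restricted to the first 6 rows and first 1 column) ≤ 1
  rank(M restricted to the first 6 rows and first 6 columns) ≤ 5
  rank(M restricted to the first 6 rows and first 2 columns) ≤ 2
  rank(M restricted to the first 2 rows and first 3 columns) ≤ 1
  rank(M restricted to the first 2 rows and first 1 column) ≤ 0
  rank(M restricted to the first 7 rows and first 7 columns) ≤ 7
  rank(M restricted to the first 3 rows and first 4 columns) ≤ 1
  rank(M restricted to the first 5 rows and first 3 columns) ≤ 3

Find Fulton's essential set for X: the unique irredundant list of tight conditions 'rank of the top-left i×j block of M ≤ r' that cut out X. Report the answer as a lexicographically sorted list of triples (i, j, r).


Rank table r_w(7×7) implied by the 26 constraints:

  0  0  0  0  0  0  1
  0  0  0  0  1  1  2
  0  0  1  1  2  2  3
  0  0  1  1  2  3  4
  0  1  2  2  3  4  5
  1  2  3  3  4  5  6
  1  2  3  4  5  6  7

reading off 1-entries of Δ²R: w = (7, 5, 3, 6, 2, 1, 4).

Rothe diagram D(w) (16 cells), 5 SE-corners (essential conditions):

[(1, 6, 0), (2, 4, 0), (4, 2, 0), (4, 4, 1), (5, 1, 0)]


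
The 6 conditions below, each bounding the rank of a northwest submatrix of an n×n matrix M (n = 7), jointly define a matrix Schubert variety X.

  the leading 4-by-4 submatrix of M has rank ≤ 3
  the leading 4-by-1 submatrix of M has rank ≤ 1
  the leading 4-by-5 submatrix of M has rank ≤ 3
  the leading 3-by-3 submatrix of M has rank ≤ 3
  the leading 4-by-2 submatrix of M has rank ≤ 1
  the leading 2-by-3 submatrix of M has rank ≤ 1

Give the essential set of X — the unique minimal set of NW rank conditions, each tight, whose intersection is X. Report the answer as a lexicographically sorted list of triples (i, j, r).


Propagating the 6 rank bounds to every northwest block:

  row 1: 1, 1, 1, 1, 1, 1, 1
  row 2: 1, 1, 1, 2, 2, 2, 2
  row 3: 1, 1, 2, 3, 3, 3, 3
  row 4: 1, 1, 2, 3, 3, 4, 4
  row 5: 1, 2, 3, 4, 4, 5, 5
  row 6: 1, 2, 3, 4, 5, 6, 6
  row 7: 1, 2, 3, 4, 5, 6, 7

the unique w with this rank table is (1, 4, 3, 6, 2, 5, 7).

ℓ(w)=5; the 3 essential cells (i,j,r):

[(2, 3, 1), (4, 2, 1), (4, 5, 3)]


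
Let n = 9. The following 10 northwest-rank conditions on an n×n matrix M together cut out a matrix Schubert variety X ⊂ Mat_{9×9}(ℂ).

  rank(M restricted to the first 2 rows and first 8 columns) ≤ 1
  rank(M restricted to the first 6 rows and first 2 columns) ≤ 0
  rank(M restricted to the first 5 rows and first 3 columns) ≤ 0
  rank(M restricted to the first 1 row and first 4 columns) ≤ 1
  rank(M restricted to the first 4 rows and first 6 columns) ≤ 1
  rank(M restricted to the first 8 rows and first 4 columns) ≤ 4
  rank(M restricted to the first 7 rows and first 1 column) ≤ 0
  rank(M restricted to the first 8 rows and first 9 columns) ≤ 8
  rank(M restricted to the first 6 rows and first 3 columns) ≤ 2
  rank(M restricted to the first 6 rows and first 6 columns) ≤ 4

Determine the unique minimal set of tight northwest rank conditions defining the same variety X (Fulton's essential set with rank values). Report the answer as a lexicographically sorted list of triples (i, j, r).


Propagating the 10 rank bounds to every northwest block:

  R[1]: 0  0  0  1  1  1  1  1  1
  R[2]: 0  0  0  1  1  1  1  1  2
  R[3]: 0  0  0  1  1  1  2  2  3
  R[4]: 0  0  0  1  1  1  2  3  4
  R[5]: 0  0  0  1  2  2  3  4  5
  R[6]: 0  0  1  2  3  3  4  5  6
  R[7]: 0  1  2  3  4  4  5  6  7
  R[8]: 1  2  3  4  5  5  6  7  8
  R[9]: 1  2  3  4  5  6  7  8  9

so w = (4, 9, 7, 8, 5, 3, 2, 1, 6).

D(w) has 26 cells with 5 SE-corners; essential set:

[(2, 8, 1), (4, 6, 1), (5, 3, 0), (6, 2, 0), (7, 1, 0)]


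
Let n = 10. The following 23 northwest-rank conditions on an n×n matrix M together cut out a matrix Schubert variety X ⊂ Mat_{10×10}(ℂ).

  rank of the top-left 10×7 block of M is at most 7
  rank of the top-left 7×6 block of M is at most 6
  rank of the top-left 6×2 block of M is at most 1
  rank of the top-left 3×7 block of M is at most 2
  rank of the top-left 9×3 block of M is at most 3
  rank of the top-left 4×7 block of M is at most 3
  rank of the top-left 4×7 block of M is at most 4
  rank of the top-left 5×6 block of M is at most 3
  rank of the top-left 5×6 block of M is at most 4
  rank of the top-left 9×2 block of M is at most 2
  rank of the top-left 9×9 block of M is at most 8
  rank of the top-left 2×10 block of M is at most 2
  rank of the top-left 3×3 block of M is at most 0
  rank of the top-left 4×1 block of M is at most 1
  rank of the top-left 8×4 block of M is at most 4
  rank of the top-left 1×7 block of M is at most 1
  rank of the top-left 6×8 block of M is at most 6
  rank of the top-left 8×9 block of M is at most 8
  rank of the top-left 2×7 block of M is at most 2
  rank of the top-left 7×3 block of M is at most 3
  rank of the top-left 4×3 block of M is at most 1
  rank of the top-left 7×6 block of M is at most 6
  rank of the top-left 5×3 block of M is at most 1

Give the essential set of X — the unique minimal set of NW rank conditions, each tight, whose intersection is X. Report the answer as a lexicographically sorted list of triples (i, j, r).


The tightest implied rank at each (i,j), from the 23 conditions:

  i=1: 0, 0, 0, 1, 1, 1, 1, 1, 1, 1
  i=2: 0, 0, 0, 1, 2, 2, 2, 2, 2, 2
  i=3: 0, 0, 0, 1, 2, 2, 2, 3, 3, 3
  i=4: 1, 1, 1, 2, 3, 3, 3, 4, 4, 4
  i=5: 1, 1, 1, 2, 3, 3, 4, 5, 5, 5
  i=6: 1, 1, 2, 3, 4, 4, 5, 6, 6, 6
  i=7: 1, 2, 3, 4, 5, 5, 6, 7, 7, 7
  i=8: 1, 2, 3, 4, 5, 6, 7, 8, 8, 8
  i=9: 1, 2, 3, 4, 5, 6, 7, 8, 8, 9
  i=10: 1, 2, 3, 4, 5, 6, 7, 8, 9, 10

so w = (4, 5, 8, 1, 7, 3, 2, 6, 10, 9).

|D(w)|=16, |Ess(w)|=6:

[(3, 3, 0), (3, 7, 2), (5, 3, 1), (5, 6, 3), (6, 2, 1), (9, 9, 8)]


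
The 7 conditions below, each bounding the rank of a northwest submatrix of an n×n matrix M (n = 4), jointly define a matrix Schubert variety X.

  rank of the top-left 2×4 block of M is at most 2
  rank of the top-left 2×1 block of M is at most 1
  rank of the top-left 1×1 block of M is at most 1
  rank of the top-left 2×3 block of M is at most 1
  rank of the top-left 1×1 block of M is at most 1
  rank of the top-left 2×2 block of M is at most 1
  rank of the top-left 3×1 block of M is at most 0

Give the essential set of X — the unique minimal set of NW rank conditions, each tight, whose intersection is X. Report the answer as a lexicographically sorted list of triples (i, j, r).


Reconstructing r_w from the 7 given conditions:

  row 1: 0 | 1 | 1 | 1
  row 2: 0 | 1 | 1 | 2
  row 3: 0 | 1 | 2 | 3
  row 4: 1 | 2 | 3 | 4

hence w(1..4) = (2, 4, 3, 1).

|D(w)|=4, |Ess(w)|=2:

[(2, 3, 1), (3, 1, 0)]


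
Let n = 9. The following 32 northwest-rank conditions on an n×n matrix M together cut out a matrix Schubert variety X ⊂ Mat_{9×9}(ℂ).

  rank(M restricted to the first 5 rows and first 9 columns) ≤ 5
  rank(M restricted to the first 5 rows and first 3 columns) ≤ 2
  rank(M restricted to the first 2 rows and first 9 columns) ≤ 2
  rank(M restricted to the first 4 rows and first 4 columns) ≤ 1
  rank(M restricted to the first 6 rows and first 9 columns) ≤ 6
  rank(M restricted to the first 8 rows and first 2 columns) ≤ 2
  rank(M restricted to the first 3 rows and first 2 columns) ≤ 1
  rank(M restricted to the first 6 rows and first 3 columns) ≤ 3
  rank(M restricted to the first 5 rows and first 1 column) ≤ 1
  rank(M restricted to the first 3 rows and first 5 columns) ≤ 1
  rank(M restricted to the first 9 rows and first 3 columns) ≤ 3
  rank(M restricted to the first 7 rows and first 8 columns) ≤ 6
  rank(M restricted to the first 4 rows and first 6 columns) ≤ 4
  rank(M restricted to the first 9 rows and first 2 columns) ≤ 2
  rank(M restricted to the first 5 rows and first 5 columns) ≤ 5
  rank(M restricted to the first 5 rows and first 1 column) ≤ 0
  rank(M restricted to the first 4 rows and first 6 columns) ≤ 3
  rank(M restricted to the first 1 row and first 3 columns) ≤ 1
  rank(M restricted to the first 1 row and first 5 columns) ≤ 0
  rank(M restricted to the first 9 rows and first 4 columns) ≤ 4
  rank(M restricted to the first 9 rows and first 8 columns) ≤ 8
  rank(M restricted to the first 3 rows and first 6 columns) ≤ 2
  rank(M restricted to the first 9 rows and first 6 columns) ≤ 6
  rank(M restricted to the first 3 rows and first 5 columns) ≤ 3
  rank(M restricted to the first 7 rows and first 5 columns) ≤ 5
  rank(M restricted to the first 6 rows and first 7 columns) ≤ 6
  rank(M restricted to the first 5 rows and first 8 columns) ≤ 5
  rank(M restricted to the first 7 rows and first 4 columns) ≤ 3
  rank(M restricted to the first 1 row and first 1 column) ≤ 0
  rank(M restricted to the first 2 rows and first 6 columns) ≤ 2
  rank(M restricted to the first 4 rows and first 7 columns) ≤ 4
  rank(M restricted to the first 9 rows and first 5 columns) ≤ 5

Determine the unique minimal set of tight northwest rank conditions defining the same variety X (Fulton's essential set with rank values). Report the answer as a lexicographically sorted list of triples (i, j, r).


Propagating the 32 rank bounds to every northwest block:

  0, 0, 0, 0, 0, 1, 1, 1, 1
  0, 1, 1, 1, 1, 2, 2, 2, 2
  0, 1, 1, 1, 1, 2, 3, 3, 3
  0, 1, 1, 1, 2, 3, 4, 4, 4
  0, 1, 2, 2, 3, 4, 5, 5, 5
  1, 2, 3, 3, 4, 5, 6, 6, 6
  1, 2, 3, 3, 4, 5, 6, 6, 7
  1, 2, 3, 4, 5, 6, 7, 7, 8
  1, 2, 3, 4, 5, 6, 7, 8, 9

the unique w with this rank table is (6, 2, 7, 5, 3, 1, 9, 4, 8).

Fulton essential set (6 of the 16 Rothe cells):

[(1, 5, 0), (3, 5, 1), (4, 4, 1), (5, 1, 0), (7, 4, 3), (7, 8, 6)]


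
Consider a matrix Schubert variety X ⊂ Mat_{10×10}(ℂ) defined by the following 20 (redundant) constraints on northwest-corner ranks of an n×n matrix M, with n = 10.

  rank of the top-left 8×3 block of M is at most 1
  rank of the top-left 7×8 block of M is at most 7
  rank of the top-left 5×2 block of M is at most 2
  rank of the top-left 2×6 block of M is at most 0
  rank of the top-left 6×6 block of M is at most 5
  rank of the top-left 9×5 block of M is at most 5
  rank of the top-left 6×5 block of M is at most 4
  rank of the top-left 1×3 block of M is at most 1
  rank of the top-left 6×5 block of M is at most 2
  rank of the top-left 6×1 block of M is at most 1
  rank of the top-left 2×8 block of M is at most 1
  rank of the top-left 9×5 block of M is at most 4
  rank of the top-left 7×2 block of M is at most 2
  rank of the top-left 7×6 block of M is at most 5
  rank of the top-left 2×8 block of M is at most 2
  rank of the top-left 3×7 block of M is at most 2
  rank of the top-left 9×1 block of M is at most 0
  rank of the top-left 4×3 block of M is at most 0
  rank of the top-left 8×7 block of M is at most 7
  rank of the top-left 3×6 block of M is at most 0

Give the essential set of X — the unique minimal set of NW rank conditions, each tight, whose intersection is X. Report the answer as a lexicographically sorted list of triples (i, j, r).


Rank table r_w(10×10) implied by the 20 constraints:

  0 | 0 | 0 | 0 | 0 | 0 | 1 | 1 | 1 | 1
  0 | 0 | 0 | 0 | 0 | 0 | 1 | 1 | 2 | 2
  0 | 0 | 0 | 0 | 0 | 0 | 1 | 2 | 3 | 3
  0 | 0 | 0 | 1 | 1 | 1 | 2 | 3 | 4 | 4
  0 | 1 | 1 | 2 | 2 | 2 | 3 | 4 | 5 | 5
  0 | 1 | 1 | 2 | 2 | 3 | 4 | 5 | 6 | 6
  0 | 1 | 1 | 2 | 3 | 4 | 5 | 6 | 7 | 7
  0 | 1 | 1 | 2 | 3 | 4 | 5 | 6 | 7 | 8
  0 | 1 | 2 | 3 | 4 | 5 | 6 | 7 | 8 | 9
  1 | 2 | 3 | 4 | 5 | 6 | 7 | 8 | 9 | 10

second differences of R give the permutation w = (7, 9, 8, 4, 2, 6, 5, 10, 3, 1).

D(w) has 31 cells with 6 SE-corners; essential set:

[(2, 8, 1), (3, 6, 0), (4, 3, 0), (6, 5, 2), (8, 3, 1), (9, 1, 0)]


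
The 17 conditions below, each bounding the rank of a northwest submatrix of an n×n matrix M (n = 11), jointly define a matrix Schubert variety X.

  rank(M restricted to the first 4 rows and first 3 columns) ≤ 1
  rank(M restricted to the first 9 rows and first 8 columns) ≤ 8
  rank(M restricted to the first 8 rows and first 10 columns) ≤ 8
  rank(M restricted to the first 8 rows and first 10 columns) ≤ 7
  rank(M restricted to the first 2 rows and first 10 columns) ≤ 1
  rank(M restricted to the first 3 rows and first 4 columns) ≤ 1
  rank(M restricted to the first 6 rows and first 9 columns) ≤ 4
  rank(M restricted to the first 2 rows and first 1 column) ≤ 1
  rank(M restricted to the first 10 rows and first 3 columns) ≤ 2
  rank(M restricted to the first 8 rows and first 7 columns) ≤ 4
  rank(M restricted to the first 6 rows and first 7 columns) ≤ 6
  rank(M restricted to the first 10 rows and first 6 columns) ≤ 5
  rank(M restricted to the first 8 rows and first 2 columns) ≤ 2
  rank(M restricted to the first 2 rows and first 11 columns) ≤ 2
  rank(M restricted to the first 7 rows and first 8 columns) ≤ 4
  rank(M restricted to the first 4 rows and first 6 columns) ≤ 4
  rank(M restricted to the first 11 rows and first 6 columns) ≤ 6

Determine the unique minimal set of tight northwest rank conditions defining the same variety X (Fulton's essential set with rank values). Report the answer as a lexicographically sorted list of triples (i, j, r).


Recovering R(i,j) via the rank-extension bound from the 17 conditions:

  R[1]: 1  1  1  1  1  1  1  1  1  1  1
  R[2]: 1  1  1  1  1  1  1  1  1  1  2
  R[3]: 1  1  1  1  2  2  2  2  2  2  3
  R[4]: 1  1  1  2  3  3  3  3  3  3  4
  R[5]: 1  2  2  3  4  4  4  4  4  4  5
  R[6]: 1  2  2  3  4  4  4  4  4  5  6
  R[7]: 1  2  2  3  4  4  4  4  5  6  7
  R[8]: 1  2  2  3  4  4  4  5  6  7  8
  R[9]: 1  2  2  3  4  5  5  6  7  8  9
  R[10]: 1  2  2  3  4  5  6  7  8  9  10
  R[11]: 1  2  3  4  5  6  7  8  9  10  11

second differences of R give the permutation w = (1, 11, 5, 4, 2, 10, 9, 8, 6, 7, 3).

7 SE-corners of the 28-cell Rothe diagram give Ess(w):

[(2, 10, 1), (3, 4, 1), (4, 3, 1), (6, 9, 4), (7, 8, 4), (8, 7, 4), (10, 3, 2)]


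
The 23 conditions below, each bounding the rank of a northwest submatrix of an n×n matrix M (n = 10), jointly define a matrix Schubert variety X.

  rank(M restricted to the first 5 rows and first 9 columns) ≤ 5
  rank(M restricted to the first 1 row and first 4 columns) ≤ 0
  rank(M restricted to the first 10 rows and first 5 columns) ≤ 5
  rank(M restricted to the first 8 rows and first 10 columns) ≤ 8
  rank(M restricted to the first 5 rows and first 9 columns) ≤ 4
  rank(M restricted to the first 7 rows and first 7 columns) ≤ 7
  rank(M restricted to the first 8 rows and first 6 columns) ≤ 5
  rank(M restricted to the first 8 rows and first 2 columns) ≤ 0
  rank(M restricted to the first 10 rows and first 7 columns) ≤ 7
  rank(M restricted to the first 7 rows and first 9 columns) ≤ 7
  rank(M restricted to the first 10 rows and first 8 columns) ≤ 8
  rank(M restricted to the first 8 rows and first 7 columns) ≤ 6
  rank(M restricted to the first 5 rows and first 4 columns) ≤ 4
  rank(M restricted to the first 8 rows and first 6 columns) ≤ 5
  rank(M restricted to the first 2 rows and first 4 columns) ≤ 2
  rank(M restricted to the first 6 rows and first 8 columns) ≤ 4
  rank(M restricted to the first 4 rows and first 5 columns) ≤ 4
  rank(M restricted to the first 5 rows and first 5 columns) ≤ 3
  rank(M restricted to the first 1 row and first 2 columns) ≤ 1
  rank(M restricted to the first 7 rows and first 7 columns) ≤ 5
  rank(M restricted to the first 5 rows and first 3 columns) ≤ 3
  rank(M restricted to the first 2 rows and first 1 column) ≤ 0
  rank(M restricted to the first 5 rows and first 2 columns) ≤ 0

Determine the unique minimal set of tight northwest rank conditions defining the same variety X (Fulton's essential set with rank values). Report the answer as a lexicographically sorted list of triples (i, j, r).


Rank table r_w(10×10) implied by the 23 constraints:

  row 1: 0  0  0  0  1  1  1  1  1  1
  row 2: 0  0  1  1  2  2  2  2  2  2
  row 3: 0  0  1  2  3  3  3  3  3  3
  row 4: 0  0  1  2  3  4  4  4  4  4
  row 5: 0  0  1  2  3  4  4  4  4  5
  row 6: 0  0  1  2  3  4  4  4  5  6
  row 7: 0  0  1  2  3  4  5  5  6  7
  row 8: 0  0  1  2  3  4  5  6  7  8
  row 9: 1  1  2  3  4  5  6  7  8  9
  row 10: 1  2  3  4  5  6  7  8  9  10

hence w(1..10) = (5, 3, 4, 6, 10, 9, 7, 8, 1, 2).

D(w) has 23 cells with 4 SE-corners; essential set:

[(1, 4, 0), (5, 9, 4), (6, 8, 4), (8, 2, 0)]


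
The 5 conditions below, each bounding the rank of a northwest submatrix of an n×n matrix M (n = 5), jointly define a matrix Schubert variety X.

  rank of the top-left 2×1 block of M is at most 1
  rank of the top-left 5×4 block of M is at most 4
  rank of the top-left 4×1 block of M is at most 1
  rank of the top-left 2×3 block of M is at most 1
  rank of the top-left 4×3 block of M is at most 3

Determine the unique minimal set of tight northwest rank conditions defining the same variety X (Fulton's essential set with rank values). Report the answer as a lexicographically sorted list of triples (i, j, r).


Reconstructing r_w from the 5 given conditions:

  R[1]: 1 | 1 | 1 | 1 | 1
  R[2]: 1 | 1 | 1 | 2 | 2
  R[3]: 1 | 2 | 2 | 3 | 3
  R[4]: 1 | 2 | 3 | 4 | 4
  R[5]: 1 | 2 | 3 | 4 | 5

hence w(1..5) = (1, 4, 2, 3, 5).

ℓ(w)=2; the 1 essential cell (i,j,r):

[(2, 3, 1)]


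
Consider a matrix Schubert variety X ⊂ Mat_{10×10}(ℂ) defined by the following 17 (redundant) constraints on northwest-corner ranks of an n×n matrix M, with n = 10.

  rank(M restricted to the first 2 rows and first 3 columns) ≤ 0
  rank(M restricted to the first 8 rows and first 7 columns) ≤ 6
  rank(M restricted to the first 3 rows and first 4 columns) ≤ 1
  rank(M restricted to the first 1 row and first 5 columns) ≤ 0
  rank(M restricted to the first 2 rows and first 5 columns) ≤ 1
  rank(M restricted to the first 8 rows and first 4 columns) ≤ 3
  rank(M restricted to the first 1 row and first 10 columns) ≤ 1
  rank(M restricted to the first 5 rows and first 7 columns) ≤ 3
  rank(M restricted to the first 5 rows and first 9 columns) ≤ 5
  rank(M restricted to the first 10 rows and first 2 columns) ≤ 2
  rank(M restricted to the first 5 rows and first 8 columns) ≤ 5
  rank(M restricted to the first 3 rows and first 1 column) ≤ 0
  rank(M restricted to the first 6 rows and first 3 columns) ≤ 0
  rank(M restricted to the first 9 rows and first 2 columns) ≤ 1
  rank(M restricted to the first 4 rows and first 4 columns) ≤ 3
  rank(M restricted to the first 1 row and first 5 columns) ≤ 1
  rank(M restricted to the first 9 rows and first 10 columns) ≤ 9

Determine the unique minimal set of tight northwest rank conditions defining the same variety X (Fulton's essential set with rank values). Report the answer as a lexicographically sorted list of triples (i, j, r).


The tightest implied rank at each (i,j), from the 17 conditions:

  0 0 0 0 0 1 1 1 1 1
  0 0 0 1 1 2 2 2 2 2
  0 0 0 1 2 3 3 3 3 3
  0 0 0 1 2 3 3 4 4 4
  0 0 0 1 2 3 3 4 5 5
  0 0 0 1 2 3 4 5 6 6
  1 1 1 2 3 4 5 6 7 7
  1 1 2 3 4 5 6 7 8 8
  1 1 2 3 4 5 6 7 8 9
  1 2 3 4 5 6 7 8 9 10

hence w(1..10) = (6, 4, 5, 8, 9, 7, 1, 3, 10, 2).

Rothe diagram D(w) (24 cells), 4 SE-corners (essential conditions):

[(1, 5, 0), (5, 7, 3), (6, 3, 0), (9, 2, 1)]


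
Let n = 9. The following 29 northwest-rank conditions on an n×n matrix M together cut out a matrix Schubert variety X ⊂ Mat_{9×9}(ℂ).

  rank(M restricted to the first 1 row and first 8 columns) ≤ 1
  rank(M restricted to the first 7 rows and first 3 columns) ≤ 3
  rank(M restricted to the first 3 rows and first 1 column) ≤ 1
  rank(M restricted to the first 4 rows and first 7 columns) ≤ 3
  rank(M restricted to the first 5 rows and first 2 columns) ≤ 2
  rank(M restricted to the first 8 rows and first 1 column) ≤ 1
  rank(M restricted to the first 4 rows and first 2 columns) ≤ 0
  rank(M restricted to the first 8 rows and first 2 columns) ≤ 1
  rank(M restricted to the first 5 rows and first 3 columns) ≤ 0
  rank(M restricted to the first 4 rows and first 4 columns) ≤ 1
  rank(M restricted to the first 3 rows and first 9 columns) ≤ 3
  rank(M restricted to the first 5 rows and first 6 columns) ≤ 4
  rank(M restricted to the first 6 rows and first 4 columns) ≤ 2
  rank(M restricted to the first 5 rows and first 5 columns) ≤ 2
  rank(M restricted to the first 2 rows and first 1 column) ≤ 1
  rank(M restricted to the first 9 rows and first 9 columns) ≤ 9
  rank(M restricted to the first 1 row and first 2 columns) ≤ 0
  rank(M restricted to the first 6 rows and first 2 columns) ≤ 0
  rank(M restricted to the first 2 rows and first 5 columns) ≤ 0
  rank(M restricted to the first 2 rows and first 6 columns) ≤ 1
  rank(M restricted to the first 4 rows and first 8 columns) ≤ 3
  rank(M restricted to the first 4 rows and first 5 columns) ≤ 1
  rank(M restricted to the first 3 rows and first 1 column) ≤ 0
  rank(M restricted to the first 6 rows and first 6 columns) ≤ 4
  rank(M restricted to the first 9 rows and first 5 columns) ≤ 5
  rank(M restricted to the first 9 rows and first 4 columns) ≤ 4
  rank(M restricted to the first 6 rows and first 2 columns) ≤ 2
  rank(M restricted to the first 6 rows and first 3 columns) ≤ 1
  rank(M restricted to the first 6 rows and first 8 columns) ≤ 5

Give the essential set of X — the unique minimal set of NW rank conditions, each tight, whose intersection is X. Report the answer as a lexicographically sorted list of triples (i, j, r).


Rank table r_w(9×9) implied by the 29 constraints:

  R[1]: 0 0 0 0 0 1 1 1 1
  R[2]: 0 0 0 0 0 1 2 2 2
  R[3]: 0 0 0 1 1 2 3 3 3
  R[4]: 0 0 0 1 1 2 3 3 4
  R[5]: 0 0 0 1 2 3 4 4 5
  R[6]: 0 0 1 2 3 4 5 5 6
  R[7]: 1 1 2 3 4 5 6 6 7
  R[8]: 1 1 2 3 4 5 6 7 8
  R[9]: 1 2 3 4 5 6 7 8 9

second differences of R give the permutation w = (6, 7, 4, 9, 5, 3, 1, 8, 2).

Fulton essential set (6 of the 24 Rothe cells):

[(2, 5, 0), (4, 5, 1), (4, 8, 3), (5, 3, 0), (6, 2, 0), (8, 2, 1)]


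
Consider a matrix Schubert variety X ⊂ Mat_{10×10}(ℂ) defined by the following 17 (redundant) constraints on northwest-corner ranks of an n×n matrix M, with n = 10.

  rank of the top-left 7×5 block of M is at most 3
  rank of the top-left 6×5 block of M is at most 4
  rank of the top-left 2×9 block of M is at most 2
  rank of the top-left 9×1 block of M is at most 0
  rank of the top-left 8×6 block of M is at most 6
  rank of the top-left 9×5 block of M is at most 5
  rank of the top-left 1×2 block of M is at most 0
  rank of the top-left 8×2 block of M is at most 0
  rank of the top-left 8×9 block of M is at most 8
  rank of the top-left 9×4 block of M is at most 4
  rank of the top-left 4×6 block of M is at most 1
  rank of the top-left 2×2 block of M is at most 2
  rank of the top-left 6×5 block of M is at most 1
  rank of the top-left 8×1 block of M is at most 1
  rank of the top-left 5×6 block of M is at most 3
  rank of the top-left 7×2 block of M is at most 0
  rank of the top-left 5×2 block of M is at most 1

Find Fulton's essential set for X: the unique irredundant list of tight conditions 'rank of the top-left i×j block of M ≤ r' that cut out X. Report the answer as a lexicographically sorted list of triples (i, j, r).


Rank table r_w(10×10) implied by the 17 constraints:

  R[1]: 0, 0, 1, 1, 1, 1, 1, 1, 1, 1
  R[2]: 0, 0, 1, 1, 1, 1, 2, 2, 2, 2
  R[3]: 0, 0, 1, 1, 1, 1, 2, 3, 3, 3
  R[4]: 0, 0, 1, 1, 1, 1, 2, 3, 4, 4
  R[5]: 0, 0, 1, 1, 1, 2, 3, 4, 5, 5
  R[6]: 0, 0, 1, 1, 1, 2, 3, 4, 5, 6
  R[7]: 0, 0, 1, 2, 2, 3, 4, 5, 6, 7
  R[8]: 0, 0, 1, 2, 3, 4, 5, 6, 7, 8
  R[9]: 0, 1, 2, 3, 4, 5, 6, 7, 8, 9
  R[10]: 1, 2, 3, 4, 5, 6, 7, 8, 9, 10

hence w(1..10) = (3, 7, 8, 9, 6, 10, 4, 5, 2, 1).

|D(w)|=30, |Ess(w)|=4:

[(4, 6, 1), (6, 5, 1), (8, 2, 0), (9, 1, 0)]


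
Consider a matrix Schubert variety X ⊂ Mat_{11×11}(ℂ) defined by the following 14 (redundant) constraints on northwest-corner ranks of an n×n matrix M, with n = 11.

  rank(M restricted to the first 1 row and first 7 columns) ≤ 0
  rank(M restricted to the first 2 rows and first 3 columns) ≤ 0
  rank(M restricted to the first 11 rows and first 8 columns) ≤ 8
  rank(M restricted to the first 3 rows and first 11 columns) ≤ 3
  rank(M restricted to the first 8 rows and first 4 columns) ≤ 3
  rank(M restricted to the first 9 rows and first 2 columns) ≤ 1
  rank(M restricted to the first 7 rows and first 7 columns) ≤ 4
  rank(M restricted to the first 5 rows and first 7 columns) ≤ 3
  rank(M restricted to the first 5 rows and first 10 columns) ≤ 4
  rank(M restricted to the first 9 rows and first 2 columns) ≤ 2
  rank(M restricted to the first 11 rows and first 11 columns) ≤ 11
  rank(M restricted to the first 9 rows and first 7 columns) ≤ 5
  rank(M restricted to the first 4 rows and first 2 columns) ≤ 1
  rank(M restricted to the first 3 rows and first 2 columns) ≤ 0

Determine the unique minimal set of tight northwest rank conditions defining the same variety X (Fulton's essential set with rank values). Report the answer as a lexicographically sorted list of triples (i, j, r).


Propagating the 14 rank bounds to every northwest block:

  0, 0, 0, 0, 0, 0, 0, 1, 1, 1, 1
  0, 0, 0, 1, 1, 1, 1, 2, 2, 2, 2
  0, 0, 1, 2, 2, 2, 2, 3, 3, 3, 3
  1, 1, 2, 3, 3, 3, 3, 4, 4, 4, 4
  1, 1, 2, 3, 3, 3, 3, 4, 4, 4, 5
  1, 1, 2, 3, 4, 4, 4, 5, 5, 5, 6
  1, 1, 2, 3, 4, 4, 4, 5, 6, 6, 7
  1, 1, 2, 3, 4, 5, 5, 6, 7, 7, 8
  1, 1, 2, 3, 4, 5, 5, 6, 7, 8, 9
  1, 2, 3, 4, 5, 6, 6, 7, 8, 9, 10
  1, 2, 3, 4, 5, 6, 7, 8, 9, 10, 11

hence w(1..11) = (8, 4, 3, 1, 11, 5, 9, 6, 10, 2, 7).

D(w) has 25 cells with 8 SE-corners; essential set:

[(1, 7, 0), (2, 3, 0), (3, 2, 0), (5, 7, 3), (5, 10, 4), (7, 7, 4), (9, 2, 1), (9, 7, 5)]


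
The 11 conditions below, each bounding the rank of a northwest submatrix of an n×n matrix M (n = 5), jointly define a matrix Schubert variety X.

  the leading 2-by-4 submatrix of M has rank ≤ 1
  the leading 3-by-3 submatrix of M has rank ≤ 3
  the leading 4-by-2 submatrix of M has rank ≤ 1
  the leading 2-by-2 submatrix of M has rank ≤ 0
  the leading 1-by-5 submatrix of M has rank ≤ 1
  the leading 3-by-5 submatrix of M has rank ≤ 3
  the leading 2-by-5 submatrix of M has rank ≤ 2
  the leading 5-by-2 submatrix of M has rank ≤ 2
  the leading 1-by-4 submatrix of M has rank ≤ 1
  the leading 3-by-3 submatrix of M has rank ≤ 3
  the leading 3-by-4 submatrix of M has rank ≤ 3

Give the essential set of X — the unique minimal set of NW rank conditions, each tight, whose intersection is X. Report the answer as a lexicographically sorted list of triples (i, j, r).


Recovering R(i,j) via the rank-extension bound from the 11 conditions:

  i=1: 0 | 0 | 1 | 1 | 1
  i=2: 0 | 0 | 1 | 1 | 2
  i=3: 1 | 1 | 2 | 2 | 3
  i=4: 1 | 1 | 2 | 3 | 4
  i=5: 1 | 2 | 3 | 4 | 5

second differences of R give the permutation w = (3, 5, 1, 4, 2).

ℓ(w)=6; the 3 essential cells (i,j,r):

[(2, 2, 0), (2, 4, 1), (4, 2, 1)]


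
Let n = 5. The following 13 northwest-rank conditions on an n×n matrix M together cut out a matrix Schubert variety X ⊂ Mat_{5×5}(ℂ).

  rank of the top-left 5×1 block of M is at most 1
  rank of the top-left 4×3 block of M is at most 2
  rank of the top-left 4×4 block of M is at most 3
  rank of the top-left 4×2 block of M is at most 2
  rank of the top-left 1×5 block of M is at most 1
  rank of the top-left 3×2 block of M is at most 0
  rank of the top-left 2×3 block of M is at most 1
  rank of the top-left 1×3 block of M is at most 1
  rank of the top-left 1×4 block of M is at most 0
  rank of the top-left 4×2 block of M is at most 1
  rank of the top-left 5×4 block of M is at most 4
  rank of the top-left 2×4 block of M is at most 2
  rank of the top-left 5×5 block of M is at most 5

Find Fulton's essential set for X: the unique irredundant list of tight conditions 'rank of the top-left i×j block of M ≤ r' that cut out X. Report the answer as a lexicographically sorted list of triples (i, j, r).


Recovering R(i,j) via the rank-extension bound from the 13 conditions:

  0  0  0  0  1
  0  0  1  1  2
  0  0  1  2  3
  1  1  2  3  4
  1  2  3  4  5

hence w(1..5) = (5, 3, 4, 1, 2).

|D(w)|=8, |Ess(w)|=2:

[(1, 4, 0), (3, 2, 0)]


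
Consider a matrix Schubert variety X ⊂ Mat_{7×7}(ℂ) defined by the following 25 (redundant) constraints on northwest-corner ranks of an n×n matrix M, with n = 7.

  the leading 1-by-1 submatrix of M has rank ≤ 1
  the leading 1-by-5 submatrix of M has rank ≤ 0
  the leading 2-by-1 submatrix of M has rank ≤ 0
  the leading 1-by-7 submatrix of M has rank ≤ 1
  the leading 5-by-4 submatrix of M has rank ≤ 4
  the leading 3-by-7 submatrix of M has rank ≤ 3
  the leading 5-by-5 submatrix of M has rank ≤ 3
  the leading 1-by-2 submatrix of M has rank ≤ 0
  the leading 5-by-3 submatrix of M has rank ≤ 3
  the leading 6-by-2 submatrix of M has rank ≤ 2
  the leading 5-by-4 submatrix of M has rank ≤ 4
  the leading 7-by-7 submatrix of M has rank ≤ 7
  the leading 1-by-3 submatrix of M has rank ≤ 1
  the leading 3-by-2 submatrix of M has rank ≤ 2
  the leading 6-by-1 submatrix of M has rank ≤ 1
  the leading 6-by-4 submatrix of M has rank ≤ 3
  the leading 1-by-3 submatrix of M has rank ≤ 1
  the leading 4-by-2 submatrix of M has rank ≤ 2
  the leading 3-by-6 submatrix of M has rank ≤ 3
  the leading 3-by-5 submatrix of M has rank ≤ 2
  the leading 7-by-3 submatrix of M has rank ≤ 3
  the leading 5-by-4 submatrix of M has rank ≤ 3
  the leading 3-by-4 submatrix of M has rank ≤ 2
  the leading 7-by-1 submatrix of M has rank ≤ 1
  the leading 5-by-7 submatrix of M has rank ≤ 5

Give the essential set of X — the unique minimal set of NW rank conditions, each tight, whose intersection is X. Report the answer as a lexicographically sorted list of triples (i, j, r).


Computing R[i][j] = min implied NW-rank bound (n=7, 25 conditions):

  R[1]: 0, 0, 0, 0, 0, 1, 1
  R[2]: 0, 1, 1, 1, 1, 2, 2
  R[3]: 1, 2, 2, 2, 2, 3, 3
  R[4]: 1, 2, 3, 3, 3, 4, 4
  R[5]: 1, 2, 3, 3, 3, 4, 5
  R[6]: 1, 2, 3, 3, 4, 5, 6
  R[7]: 1, 2, 3, 4, 5, 6, 7

second differences of R give the permutation w = (6, 2, 1, 3, 7, 5, 4).

|D(w)|=9, |Ess(w)|=4:

[(1, 5, 0), (2, 1, 0), (5, 5, 3), (6, 4, 3)]


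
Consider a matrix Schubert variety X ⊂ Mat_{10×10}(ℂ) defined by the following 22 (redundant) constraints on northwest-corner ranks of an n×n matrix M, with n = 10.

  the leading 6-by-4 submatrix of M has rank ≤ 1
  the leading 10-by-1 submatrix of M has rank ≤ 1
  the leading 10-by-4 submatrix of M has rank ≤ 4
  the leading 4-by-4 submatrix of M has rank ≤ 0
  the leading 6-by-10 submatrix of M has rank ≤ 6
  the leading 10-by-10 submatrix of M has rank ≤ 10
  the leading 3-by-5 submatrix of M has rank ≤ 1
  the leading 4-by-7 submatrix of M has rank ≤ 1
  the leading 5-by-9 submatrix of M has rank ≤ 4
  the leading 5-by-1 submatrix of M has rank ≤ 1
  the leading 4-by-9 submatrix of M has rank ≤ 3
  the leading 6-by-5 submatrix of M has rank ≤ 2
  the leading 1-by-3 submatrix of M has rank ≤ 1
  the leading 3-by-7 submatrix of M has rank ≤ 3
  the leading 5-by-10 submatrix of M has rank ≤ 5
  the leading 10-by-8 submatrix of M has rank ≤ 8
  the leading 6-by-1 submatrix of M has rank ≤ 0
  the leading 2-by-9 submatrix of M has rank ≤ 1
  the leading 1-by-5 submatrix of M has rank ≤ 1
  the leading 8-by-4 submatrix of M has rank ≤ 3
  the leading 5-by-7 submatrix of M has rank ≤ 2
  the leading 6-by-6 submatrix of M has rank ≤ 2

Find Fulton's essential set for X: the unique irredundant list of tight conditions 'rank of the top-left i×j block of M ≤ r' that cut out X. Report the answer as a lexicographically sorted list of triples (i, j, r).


Computing R[i][j] = min implied NW-rank bound (n=10, 22 conditions):

  row 1: 0  0  0  0  1  1  1  1  1  1
  row 2: 0  0  0  0  1  1  1  1  1  2
  row 3: 0  0  0  0  1  1  1  2  2  3
  row 4: 0  0  0  0  1  1  1  2  3  4
  row 5: 0  1  1  1  2  2  2  3  4  5
  row 6: 0  1  1  1  2  2  3  4  5  6
  row 7: 1  2  2  2  3  3  4  5  6  7
  row 8: 1  2  3  3  4  4  5  6  7  8
  row 9: 1  2  3  4  5  5  6  7  8  9
  row 10: 1  2  3  4  5  6  7  8  9  10

second differences of R give the permutation w = (5, 10, 8, 9, 2, 7, 1, 3, 4, 6).

ℓ(w)=29; the 6 essential cells (i,j,r):

[(2, 9, 1), (4, 4, 0), (4, 7, 1), (6, 1, 0), (6, 4, 1), (6, 6, 2)]


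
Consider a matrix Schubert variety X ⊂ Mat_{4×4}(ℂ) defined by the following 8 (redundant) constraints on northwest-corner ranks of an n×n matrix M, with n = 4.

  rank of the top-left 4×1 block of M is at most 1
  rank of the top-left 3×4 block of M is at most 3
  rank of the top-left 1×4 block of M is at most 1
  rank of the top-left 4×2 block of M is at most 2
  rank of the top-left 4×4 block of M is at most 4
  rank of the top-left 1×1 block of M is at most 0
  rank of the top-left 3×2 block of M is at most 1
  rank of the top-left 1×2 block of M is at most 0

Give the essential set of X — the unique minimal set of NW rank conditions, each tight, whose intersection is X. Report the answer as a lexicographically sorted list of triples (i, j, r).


Recovering R(i,j) via the rank-extension bound from the 8 conditions:

  0 0 1 1
  1 1 2 2
  1 1 2 3
  1 2 3 4

second differences of R give the permutation w = (3, 1, 4, 2).

ℓ(w)=3; the 2 essential cells (i,j,r):

[(1, 2, 0), (3, 2, 1)]


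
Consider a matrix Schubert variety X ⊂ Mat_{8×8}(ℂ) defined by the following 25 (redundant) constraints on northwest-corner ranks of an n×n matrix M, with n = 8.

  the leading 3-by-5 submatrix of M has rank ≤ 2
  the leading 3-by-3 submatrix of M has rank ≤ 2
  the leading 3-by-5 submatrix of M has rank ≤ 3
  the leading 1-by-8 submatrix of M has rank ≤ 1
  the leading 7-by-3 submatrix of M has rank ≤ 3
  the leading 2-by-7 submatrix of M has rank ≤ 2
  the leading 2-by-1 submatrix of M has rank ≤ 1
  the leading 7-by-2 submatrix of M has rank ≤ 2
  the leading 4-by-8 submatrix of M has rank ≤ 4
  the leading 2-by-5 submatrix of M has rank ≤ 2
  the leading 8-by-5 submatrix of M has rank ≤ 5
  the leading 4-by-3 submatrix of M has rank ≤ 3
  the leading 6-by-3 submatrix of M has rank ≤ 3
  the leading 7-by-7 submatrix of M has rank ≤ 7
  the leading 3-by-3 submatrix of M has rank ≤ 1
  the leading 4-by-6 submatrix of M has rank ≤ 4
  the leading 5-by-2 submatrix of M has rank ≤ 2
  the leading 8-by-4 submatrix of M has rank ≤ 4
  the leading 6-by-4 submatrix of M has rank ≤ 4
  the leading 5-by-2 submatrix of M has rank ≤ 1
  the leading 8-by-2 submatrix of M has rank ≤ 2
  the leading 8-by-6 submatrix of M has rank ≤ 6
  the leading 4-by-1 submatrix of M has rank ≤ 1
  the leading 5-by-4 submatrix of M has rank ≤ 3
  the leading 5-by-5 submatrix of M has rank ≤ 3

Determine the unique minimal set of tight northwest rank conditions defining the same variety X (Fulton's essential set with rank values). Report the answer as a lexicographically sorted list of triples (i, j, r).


Rank table r_w(8×8) implied by the 25 constraints:

  row 1: 1  1  1  1  1  1  1  1
  row 2: 1  1  1  2  2  2  2  2
  row 3: 1  1  1  2  2  3  3  3
  row 4: 1  1  2  3  3  4  4  4
  row 5: 1  1  2  3  3  4  5  5
  row 6: 1  2  3  4  4  5  6  6
  row 7: 1  2  3  4  5  6  7  7
  row 8: 1  2  3  4  5  6  7  8

reading off 1-entries of Δ²R: w = (1, 4, 6, 3, 7, 2, 5, 8).

Fulton essential set (4 of the 8 Rothe cells):

[(3, 3, 1), (3, 5, 2), (5, 2, 1), (5, 5, 3)]


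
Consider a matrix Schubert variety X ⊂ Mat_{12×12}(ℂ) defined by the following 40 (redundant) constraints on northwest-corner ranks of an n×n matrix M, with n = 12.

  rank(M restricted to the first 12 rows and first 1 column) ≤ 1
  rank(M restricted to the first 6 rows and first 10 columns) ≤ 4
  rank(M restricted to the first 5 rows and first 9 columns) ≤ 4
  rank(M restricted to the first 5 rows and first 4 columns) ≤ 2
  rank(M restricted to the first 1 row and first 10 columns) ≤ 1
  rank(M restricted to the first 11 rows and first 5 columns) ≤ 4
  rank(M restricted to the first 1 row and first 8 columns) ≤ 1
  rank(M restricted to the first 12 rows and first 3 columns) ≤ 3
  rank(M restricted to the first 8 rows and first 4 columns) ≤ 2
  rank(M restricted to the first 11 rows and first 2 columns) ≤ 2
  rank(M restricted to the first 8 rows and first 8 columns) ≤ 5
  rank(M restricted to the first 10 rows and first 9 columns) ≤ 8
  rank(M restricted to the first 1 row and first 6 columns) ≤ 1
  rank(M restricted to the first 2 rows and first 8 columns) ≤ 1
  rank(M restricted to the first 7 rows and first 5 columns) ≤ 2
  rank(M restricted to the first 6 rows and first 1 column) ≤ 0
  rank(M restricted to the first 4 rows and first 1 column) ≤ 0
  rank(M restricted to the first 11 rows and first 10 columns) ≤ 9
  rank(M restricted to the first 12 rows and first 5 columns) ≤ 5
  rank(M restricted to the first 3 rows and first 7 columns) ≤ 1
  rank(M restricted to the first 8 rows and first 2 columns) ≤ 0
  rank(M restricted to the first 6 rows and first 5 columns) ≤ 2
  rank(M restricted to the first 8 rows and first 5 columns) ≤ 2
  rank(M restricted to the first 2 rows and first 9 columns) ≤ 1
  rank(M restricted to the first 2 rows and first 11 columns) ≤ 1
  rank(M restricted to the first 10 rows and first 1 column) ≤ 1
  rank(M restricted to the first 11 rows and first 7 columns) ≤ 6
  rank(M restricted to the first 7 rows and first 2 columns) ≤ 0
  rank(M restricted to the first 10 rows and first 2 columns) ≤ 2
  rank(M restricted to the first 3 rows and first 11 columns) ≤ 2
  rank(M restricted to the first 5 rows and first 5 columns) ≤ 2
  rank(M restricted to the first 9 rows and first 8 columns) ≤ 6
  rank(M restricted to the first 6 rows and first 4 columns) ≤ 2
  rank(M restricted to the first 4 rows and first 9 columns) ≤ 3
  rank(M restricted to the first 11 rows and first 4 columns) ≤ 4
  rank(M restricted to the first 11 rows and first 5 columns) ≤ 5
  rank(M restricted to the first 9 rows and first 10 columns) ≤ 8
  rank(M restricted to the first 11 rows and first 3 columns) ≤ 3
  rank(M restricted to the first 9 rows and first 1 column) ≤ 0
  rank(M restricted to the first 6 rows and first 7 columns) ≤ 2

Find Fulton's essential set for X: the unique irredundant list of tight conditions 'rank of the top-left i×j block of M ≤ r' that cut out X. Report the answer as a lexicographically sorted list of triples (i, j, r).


Recovering R(i,j) via the rank-extension bound from the 40 conditions:

  R[1]: 0, 0, 1, 1, 1, 1, 1, 1, 1, 1, 1, 1
  R[2]: 0, 0, 1, 1, 1, 1, 1, 1, 1, 1, 1, 2
  R[3]: 0, 0, 1, 1, 1, 1, 1, 2, 2, 2, 2, 3
  R[4]: 0, 0, 1, 2, 2, 2, 2, 3, 3, 3, 3, 4
  R[5]: 0, 0, 1, 2, 2, 2, 2, 3, 4, 4, 4, 5
  R[6]: 0, 0, 1, 2, 2, 2, 2, 3, 4, 4, 5, 6
  R[7]: 0, 0, 1, 2, 2, 3, 3, 4, 5, 5, 6, 7
  R[8]: 0, 0, 1, 2, 2, 3, 4, 5, 6, 6, 7, 8
  R[9]: 0, 1, 2, 3, 3, 4, 5, 6, 7, 7, 8, 9
  R[10]: 1, 2, 3, 4, 4, 5, 6, 7, 8, 8, 9, 10
  R[11]: 1, 2, 3, 4, 4, 5, 6, 7, 8, 9, 10, 11
  R[12]: 1, 2, 3, 4, 5, 6, 7, 8, 9, 10, 11, 12

second differences of R give the permutation w = (3, 12, 8, 4, 9, 11, 6, 7, 2, 1, 10, 5).

Fulton essential set (8 of the 39 Rothe cells):

[(2, 11, 1), (3, 7, 1), (6, 7, 2), (6, 10, 4), (8, 2, 0), (8, 5, 2), (9, 1, 0), (11, 5, 4)]
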